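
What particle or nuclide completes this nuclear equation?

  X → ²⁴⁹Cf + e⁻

Bk-249

Conserve mass number: A = 249 + 0, so A = 249.
Conserve atomic number: Z = 98 − 1, so Z = 97.
Z = 97 is berkelium, so the species is ²⁴⁹Bk.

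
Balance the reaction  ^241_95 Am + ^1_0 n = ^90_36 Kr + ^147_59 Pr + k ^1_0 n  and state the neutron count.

5

Conserve mass number: 242 = 90 + 147 + k, so k = 242 − 237 = 5.
Check atomic number: 95 = 36 + 59 + 0 = 95. ✓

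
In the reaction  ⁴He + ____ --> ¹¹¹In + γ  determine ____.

Ag-107

Conserve mass number: 4 + A = 111 + 0, so A = 107.
Conserve atomic number: 2 + Z = 49 + 0, so Z = 47.
Z = 47 is silver, so the species is ¹⁰⁷Ag.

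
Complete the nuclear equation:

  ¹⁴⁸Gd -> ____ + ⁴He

Sm-144

Conserve mass number: 148 = A + 4, so A = 144.
Conserve atomic number: 64 = Z + 2, so Z = 62.
Z = 62 is samarium, so the species is ¹⁴⁴Sm.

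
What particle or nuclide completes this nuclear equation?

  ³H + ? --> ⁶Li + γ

He-3

Conserve mass number: 3 + A = 6 + 0, so A = 3.
Conserve atomic number: 1 + Z = 3 + 0, so Z = 2.
Z = 2 is helium, so the species is ³He.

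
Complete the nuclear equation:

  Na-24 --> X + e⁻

Conserve mass number: 24 = A + 0, so A = 24.
Conserve atomic number: 11 = Z − 1, so Z = 12.
Z = 12 is magnesium, so the species is Mg-24.

Mg-24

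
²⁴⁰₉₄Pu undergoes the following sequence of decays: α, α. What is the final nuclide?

Th-232

Start: (A, Z) = (240, 94).
After α: (236, 92).
After α: (232, 90).
Z = 90 is thorium.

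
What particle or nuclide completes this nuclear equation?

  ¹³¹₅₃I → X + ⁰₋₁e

Xe-131

Conserve mass number: 131 = A + 0, so A = 131.
Conserve atomic number: 53 = Z − 1, so Z = 54.
Z = 54 is xenon, so the species is ¹³¹₅₄Xe.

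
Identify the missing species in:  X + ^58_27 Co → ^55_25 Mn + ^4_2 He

neutron

Conserve mass number: A + 58 = 55 + 4, so A = 1.
Conserve atomic number: Z + 27 = 25 + 2, so Z = 0.
A = 1 and Z = 0 is ^1_0 n — a neutron.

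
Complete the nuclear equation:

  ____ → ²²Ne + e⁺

Conserve mass number: A = 22 + 0, so A = 22.
Conserve atomic number: Z = 10 + 1, so Z = 11.
Z = 11 is sodium, so the species is ²²Na.

Na-22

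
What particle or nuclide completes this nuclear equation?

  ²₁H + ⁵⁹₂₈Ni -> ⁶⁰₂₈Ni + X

proton

Conserve mass number: 2 + 59 = 60 + A, so A = 1.
Conserve atomic number: 1 + 28 = 28 + Z, so Z = 1.
A = 1 and Z = 1 is ¹₁H — a proton.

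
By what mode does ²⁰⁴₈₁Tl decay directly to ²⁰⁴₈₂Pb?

ΔA = 204 − 204 = 0; ΔZ = 82 − 81 = +1.
A is unchanged and Z rises by 1 — a neutron has become a proton (β⁻ decay).

beta-minus decay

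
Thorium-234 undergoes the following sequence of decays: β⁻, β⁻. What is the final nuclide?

U-234

Start: (A, Z) = (234, 90).
After β⁻: (234, 91).
After β⁻: (234, 92).
Z = 92 is uranium.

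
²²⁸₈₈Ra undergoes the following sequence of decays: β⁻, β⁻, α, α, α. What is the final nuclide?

Start: (A, Z) = (228, 88).
After β⁻: (228, 89).
After β⁻: (228, 90).
After α: (224, 88).
After α: (220, 86).
After α: (216, 84).
Z = 84 is polonium.

Po-216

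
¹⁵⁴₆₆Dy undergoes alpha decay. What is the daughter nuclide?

Gd-150

Alpha decay: mass number changes by -4, atomic number by -2.
A: 154 − 4 = 150; Z: 66 − 2 = 64.
Z = 64 is gadolinium, so the daughter is ¹⁵⁰₆₄Gd.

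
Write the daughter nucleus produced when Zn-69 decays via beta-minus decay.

Ga-69

Beta-minus decay: mass number changes by +0, atomic number by +1.
A: 69 = 69; Z: 30 + 1 = 31.
Z = 31 is gallium, so the daughter is Ga-69.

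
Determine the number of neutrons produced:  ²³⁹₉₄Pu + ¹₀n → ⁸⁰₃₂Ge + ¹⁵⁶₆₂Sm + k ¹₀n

Conserve mass number: 240 = 80 + 156 + k, so k = 240 − 236 = 4.
Check atomic number: 94 = 32 + 62 + 0 = 94. ✓

4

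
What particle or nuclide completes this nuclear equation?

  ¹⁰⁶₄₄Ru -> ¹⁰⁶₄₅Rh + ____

Conserve mass number: 106 = 106 + A, so A = 0.
Conserve atomic number: 44 = 45 + Z, so Z = -1.
A = 0 and Z = -1 is ⁰₋₁e — a beta-minus particle.

beta-minus particle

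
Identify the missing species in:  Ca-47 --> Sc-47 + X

Conserve mass number: 47 = 47 + A, so A = 0.
Conserve atomic number: 20 = 21 + Z, so Z = -1.
A = 0 and Z = -1 is e⁻ — a beta-minus particle.

beta-minus particle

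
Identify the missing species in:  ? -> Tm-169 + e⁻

Er-169

Conserve mass number: A = 169 + 0, so A = 169.
Conserve atomic number: Z = 69 − 1, so Z = 68.
Z = 68 is erbium, so the species is Er-169.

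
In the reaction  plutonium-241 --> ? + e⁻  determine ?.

Conserve mass number: 241 = A + 0, so A = 241.
Conserve atomic number: 94 = Z − 1, so Z = 95.
Z = 95 is americium, so the species is americium-241.

Am-241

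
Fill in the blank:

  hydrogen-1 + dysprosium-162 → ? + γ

Ho-163

Conserve mass number: 1 + 162 = A + 0, so A = 163.
Conserve atomic number: 1 + 66 = Z + 0, so Z = 67.
Z = 67 is holmium, so the species is holmium-163.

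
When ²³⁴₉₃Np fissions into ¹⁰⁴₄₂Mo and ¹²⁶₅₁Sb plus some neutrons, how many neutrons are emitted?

Conserve mass number: 234 = 104 + 126 + k, so k = 234 − 230 = 4.
Check atomic number: 93 = 42 + 51 + 0 = 93. ✓

4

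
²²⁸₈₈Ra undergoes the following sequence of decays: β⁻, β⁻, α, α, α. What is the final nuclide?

Po-216

Start: (A, Z) = (228, 88).
After β⁻: (228, 89).
After β⁻: (228, 90).
After α: (224, 88).
After α: (220, 86).
After α: (216, 84).
Z = 84 is polonium.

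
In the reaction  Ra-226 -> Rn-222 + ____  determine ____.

Conserve mass number: 226 = 222 + A, so A = 4.
Conserve atomic number: 88 = 86 + Z, so Z = 2.
A = 4 and Z = 2 is He-4 — an alpha particle.

alpha particle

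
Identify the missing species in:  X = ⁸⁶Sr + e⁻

Rb-86

Conserve mass number: A = 86 + 0, so A = 86.
Conserve atomic number: Z = 38 − 1, so Z = 37.
Z = 37 is rubidium, so the species is ⁸⁶Rb.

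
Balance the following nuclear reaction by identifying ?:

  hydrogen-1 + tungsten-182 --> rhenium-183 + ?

gamma ray

Conserve mass number: 1 + 182 = 183 + A, so A = 0.
Conserve atomic number: 1 + 74 = 75 + Z, so Z = 0.
A = 0 and Z = 0 is γ — a gamma ray.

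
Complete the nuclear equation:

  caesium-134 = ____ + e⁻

Ba-134

Conserve mass number: 134 = A + 0, so A = 134.
Conserve atomic number: 55 = Z − 1, so Z = 56.
Z = 56 is barium, so the species is barium-134.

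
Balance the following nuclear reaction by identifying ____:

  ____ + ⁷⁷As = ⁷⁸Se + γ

proton

Conserve mass number: A + 77 = 78 + 0, so A = 1.
Conserve atomic number: Z + 33 = 34 + 0, so Z = 1.
A = 1 and Z = 1 is ¹H — a proton.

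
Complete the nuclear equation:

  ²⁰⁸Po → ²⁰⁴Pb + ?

Conserve mass number: 208 = 204 + A, so A = 4.
Conserve atomic number: 84 = 82 + Z, so Z = 2.
A = 4 and Z = 2 is ⁴He — an alpha particle.

alpha particle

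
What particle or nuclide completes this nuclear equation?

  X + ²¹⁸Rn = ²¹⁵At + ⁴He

proton

Conserve mass number: A + 218 = 215 + 4, so A = 1.
Conserve atomic number: Z + 86 = 85 + 2, so Z = 1.
A = 1 and Z = 1 is ¹H — a proton.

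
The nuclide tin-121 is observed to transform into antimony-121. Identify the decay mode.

ΔA = 121 − 121 = 0; ΔZ = 51 − 50 = +1.
A is unchanged and Z rises by 1 — a neutron has become a proton (β⁻ decay).

beta-minus decay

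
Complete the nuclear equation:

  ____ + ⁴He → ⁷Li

Conserve mass number: A + 4 = 7, so A = 3.
Conserve atomic number: Z + 2 = 3, so Z = 1.
A = 3 and Z = 1 is ³H — a triton.

triton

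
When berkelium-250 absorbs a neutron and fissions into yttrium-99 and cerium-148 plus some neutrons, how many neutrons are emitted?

4

Conserve mass number: 251 = 99 + 148 + k, so k = 251 − 247 = 4.
Check atomic number: 97 = 39 + 58 + 0 = 97. ✓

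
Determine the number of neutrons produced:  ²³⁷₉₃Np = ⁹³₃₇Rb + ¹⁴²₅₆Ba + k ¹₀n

2

Conserve mass number: 237 = 93 + 142 + k, so k = 237 − 235 = 2.
Check atomic number: 93 = 37 + 56 + 0 = 93. ✓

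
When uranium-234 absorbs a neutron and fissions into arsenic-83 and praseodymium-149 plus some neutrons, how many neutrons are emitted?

3

Conserve mass number: 235 = 83 + 149 + k, so k = 235 − 232 = 3.
Check atomic number: 92 = 33 + 59 + 0 = 92. ✓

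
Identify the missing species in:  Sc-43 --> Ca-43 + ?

positron

Conserve mass number: 43 = 43 + A, so A = 0.
Conserve atomic number: 21 = 20 + Z, so Z = 1.
A = 0 and Z = 1 is e⁺ — a positron.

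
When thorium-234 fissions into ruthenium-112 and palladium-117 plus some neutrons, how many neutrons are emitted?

5

Conserve mass number: 234 = 112 + 117 + k, so k = 234 − 229 = 5.
Check atomic number: 90 = 44 + 46 + 0 = 90. ✓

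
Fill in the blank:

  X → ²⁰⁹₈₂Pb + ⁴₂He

Conserve mass number: A = 209 + 4, so A = 213.
Conserve atomic number: Z = 82 + 2, so Z = 84.
Z = 84 is polonium, so the species is ²¹³₈₄Po.

Po-213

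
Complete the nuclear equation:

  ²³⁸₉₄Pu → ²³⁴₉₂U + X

alpha particle

Conserve mass number: 238 = 234 + A, so A = 4.
Conserve atomic number: 94 = 92 + Z, so Z = 2.
A = 4 and Z = 2 is ⁴₂He — an alpha particle.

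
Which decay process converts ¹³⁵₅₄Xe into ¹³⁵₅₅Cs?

beta-minus decay

ΔA = 135 − 135 = 0; ΔZ = 55 − 54 = +1.
A is unchanged and Z rises by 1 — a neutron has become a proton (β⁻ decay).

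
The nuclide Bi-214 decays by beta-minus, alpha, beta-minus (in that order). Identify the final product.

Start: (A, Z) = (214, 83).
After β⁻: (214, 84).
After α: (210, 82).
After β⁻: (210, 83).
Z = 83 is bismuth.

Bi-210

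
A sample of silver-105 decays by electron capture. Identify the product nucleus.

Pd-105

Electron capture: mass number changes by +0, atomic number by -1.
A: 105 = 105; Z: 47 − 1 = 46.
Z = 46 is palladium, so the daughter is palladium-105.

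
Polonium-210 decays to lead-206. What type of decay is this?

ΔA = 206 − 210 = -4; ΔZ = 82 − 84 = -2.
A drops by 4 and Z drops by 2 — the signature of alpha emission.

alpha decay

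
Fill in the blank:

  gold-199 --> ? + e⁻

Conserve mass number: 199 = A + 0, so A = 199.
Conserve atomic number: 79 = Z − 1, so Z = 80.
Z = 80 is mercury, so the species is mercury-199.

Hg-199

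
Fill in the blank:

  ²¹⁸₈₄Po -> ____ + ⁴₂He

Conserve mass number: 218 = A + 4, so A = 214.
Conserve atomic number: 84 = Z + 2, so Z = 82.
Z = 82 is lead, so the species is ²¹⁴₈₂Pb.

Pb-214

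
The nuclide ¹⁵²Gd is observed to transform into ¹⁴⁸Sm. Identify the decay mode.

ΔA = 148 − 152 = -4; ΔZ = 62 − 64 = -2.
A drops by 4 and Z drops by 2 — the signature of alpha emission.

alpha decay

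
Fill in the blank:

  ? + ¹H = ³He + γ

deuteron

Conserve mass number: A + 1 = 3 + 0, so A = 2.
Conserve atomic number: Z + 1 = 2 + 0, so Z = 1.
A = 2 and Z = 1 is ²H — a deuteron.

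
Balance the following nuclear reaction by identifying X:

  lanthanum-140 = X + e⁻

Conserve mass number: 140 = A + 0, so A = 140.
Conserve atomic number: 57 = Z − 1, so Z = 58.
Z = 58 is cerium, so the species is cerium-140.

Ce-140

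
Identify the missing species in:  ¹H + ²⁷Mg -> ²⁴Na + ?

alpha particle

Conserve mass number: 1 + 27 = 24 + A, so A = 4.
Conserve atomic number: 1 + 12 = 11 + Z, so Z = 2.
A = 4 and Z = 2 is ⁴He — an alpha particle.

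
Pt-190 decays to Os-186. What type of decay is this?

ΔA = 186 − 190 = -4; ΔZ = 76 − 78 = -2.
A drops by 4 and Z drops by 2 — the signature of alpha emission.

alpha decay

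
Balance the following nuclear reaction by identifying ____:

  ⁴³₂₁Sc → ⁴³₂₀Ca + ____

positron

Conserve mass number: 43 = 43 + A, so A = 0.
Conserve atomic number: 21 = 20 + Z, so Z = 1.
A = 0 and Z = 1 is ⁰₁e — a positron.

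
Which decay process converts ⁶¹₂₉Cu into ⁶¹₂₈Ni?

beta-plus decay or electron capture

ΔA = 61 − 61 = 0; ΔZ = 28 − 29 = -1.
A is unchanged and Z drops by 1 — a proton has become a neutron (β⁺ emission or electron capture).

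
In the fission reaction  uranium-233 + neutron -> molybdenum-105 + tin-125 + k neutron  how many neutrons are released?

Conserve mass number: 234 = 105 + 125 + k, so k = 234 − 230 = 4.
Check atomic number: 92 = 42 + 50 + 0 = 92. ✓

4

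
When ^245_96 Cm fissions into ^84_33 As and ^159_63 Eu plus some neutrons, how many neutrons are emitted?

Conserve mass number: 245 = 84 + 159 + k, so k = 245 − 243 = 2.
Check atomic number: 96 = 33 + 63 + 0 = 96. ✓

2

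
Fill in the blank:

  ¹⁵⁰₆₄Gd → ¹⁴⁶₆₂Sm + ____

Conserve mass number: 150 = 146 + A, so A = 4.
Conserve atomic number: 64 = 62 + Z, so Z = 2.
A = 4 and Z = 2 is ⁴₂He — an alpha particle.

alpha particle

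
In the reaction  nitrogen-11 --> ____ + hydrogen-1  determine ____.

Conserve mass number: 11 = A + 1, so A = 10.
Conserve atomic number: 7 = Z + 1, so Z = 6.
Z = 6 is carbon, so the species is carbon-10.

C-10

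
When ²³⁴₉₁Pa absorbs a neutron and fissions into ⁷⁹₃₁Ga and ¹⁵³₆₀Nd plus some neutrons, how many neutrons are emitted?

3

Conserve mass number: 235 = 79 + 153 + k, so k = 235 − 232 = 3.
Check atomic number: 91 = 31 + 60 + 0 = 91. ✓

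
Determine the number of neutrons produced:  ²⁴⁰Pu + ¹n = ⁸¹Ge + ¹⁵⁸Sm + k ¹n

2

Conserve mass number: 241 = 81 + 158 + k, so k = 241 − 239 = 2.
Check atomic number: 94 = 32 + 62 + 0 = 94. ✓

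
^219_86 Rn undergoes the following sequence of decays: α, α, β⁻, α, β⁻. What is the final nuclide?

Pb-207

Start: (A, Z) = (219, 86).
After α: (215, 84).
After α: (211, 82).
After β⁻: (211, 83).
After α: (207, 81).
After β⁻: (207, 82).
Z = 82 is lead.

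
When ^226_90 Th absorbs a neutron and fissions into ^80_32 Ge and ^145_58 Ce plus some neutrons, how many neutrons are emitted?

Conserve mass number: 227 = 80 + 145 + k, so k = 227 − 225 = 2.
Check atomic number: 90 = 32 + 58 + 0 = 90. ✓

2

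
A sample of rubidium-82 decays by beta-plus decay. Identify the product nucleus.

Kr-82

Beta-plus decay: mass number changes by +0, atomic number by -1.
A: 82 = 82; Z: 37 − 1 = 36.
Z = 36 is krypton, so the daughter is krypton-82.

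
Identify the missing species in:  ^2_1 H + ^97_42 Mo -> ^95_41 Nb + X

Conserve mass number: 2 + 97 = 95 + A, so A = 4.
Conserve atomic number: 1 + 42 = 41 + Z, so Z = 2.
A = 4 and Z = 2 is ^4_2 He — an alpha particle.

alpha particle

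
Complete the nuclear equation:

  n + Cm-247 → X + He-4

Conserve mass number: 1 + 247 = A + 4, so A = 244.
Conserve atomic number: 0 + 96 = Z + 2, so Z = 94.
Z = 94 is plutonium, so the species is Pu-244.

Pu-244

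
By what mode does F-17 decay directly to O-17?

ΔA = 17 − 17 = 0; ΔZ = 8 − 9 = -1.
A is unchanged and Z drops by 1 — a proton has become a neutron (β⁺ emission or electron capture).

beta-plus decay or electron capture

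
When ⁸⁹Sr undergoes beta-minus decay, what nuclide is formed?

Y-89

Beta-minus decay: mass number changes by +0, atomic number by +1.
A: 89 = 89; Z: 38 + 1 = 39.
Z = 39 is yttrium, so the daughter is ⁸⁹Y.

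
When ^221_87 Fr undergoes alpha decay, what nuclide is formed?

Alpha decay: mass number changes by -4, atomic number by -2.
A: 221 − 4 = 217; Z: 87 − 2 = 85.
Z = 85 is astatine, so the daughter is ^217_85 At.

At-217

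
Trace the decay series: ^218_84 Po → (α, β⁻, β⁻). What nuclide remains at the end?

Po-214

Start: (A, Z) = (218, 84).
After α: (214, 82).
After β⁻: (214, 83).
After β⁻: (214, 84).
Z = 84 is polonium.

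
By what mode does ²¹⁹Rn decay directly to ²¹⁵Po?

alpha decay

ΔA = 215 − 219 = -4; ΔZ = 84 − 86 = -2.
A drops by 4 and Z drops by 2 — the signature of alpha emission.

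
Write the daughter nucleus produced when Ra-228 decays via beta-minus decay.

Ac-228

Beta-minus decay: mass number changes by +0, atomic number by +1.
A: 228 = 228; Z: 88 + 1 = 89.
Z = 89 is actinium, so the daughter is Ac-228.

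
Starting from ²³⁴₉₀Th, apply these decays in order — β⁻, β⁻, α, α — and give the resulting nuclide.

Ra-226

Start: (A, Z) = (234, 90).
After β⁻: (234, 91).
After β⁻: (234, 92).
After α: (230, 90).
After α: (226, 88).
Z = 88 is radium.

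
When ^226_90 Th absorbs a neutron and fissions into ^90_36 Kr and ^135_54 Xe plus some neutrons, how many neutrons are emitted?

2

Conserve mass number: 227 = 90 + 135 + k, so k = 227 − 225 = 2.
Check atomic number: 90 = 36 + 54 + 0 = 90. ✓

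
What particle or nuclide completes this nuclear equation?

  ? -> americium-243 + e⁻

Pu-243

Conserve mass number: A = 243 + 0, so A = 243.
Conserve atomic number: Z = 95 − 1, so Z = 94.
Z = 94 is plutonium, so the species is plutonium-243.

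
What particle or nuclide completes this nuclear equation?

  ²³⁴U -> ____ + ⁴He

Conserve mass number: 234 = A + 4, so A = 230.
Conserve atomic number: 92 = Z + 2, so Z = 90.
Z = 90 is thorium, so the species is ²³⁰Th.

Th-230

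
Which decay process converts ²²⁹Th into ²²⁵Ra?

ΔA = 225 − 229 = -4; ΔZ = 88 − 90 = -2.
A drops by 4 and Z drops by 2 — the signature of alpha emission.

alpha decay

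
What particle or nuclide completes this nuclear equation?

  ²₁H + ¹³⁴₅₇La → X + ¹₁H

Conserve mass number: 2 + 134 = A + 1, so A = 135.
Conserve atomic number: 1 + 57 = Z + 1, so Z = 57.
Z = 57 is lanthanum, so the species is ¹³⁵₅₇La.

La-135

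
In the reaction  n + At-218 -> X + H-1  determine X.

Conserve mass number: 1 + 218 = A + 1, so A = 218.
Conserve atomic number: 0 + 85 = Z + 1, so Z = 84.
Z = 84 is polonium, so the species is Po-218.

Po-218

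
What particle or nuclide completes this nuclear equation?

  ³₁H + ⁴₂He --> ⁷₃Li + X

gamma ray

Conserve mass number: 3 + 4 = 7 + A, so A = 0.
Conserve atomic number: 1 + 2 = 3 + Z, so Z = 0.
A = 0 and Z = 0 is ⁰₀γ — a gamma ray.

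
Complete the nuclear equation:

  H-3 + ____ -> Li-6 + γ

Conserve mass number: 3 + A = 6 + 0, so A = 3.
Conserve atomic number: 1 + Z = 3 + 0, so Z = 2.
Z = 2 is helium, so the species is He-3.

He-3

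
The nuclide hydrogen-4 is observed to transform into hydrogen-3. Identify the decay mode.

neutron emission

ΔA = 3 − 4 = -1; ΔZ = 1 − 1 = +0.
A drops by 1 with Z unchanged — a neutron was emitted.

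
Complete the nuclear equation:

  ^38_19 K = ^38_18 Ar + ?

Conserve mass number: 38 = 38 + A, so A = 0.
Conserve atomic number: 19 = 18 + Z, so Z = 1.
A = 0 and Z = 1 is ^0_1 e — a positron.

positron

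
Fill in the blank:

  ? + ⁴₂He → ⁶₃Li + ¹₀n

Conserve mass number: A + 4 = 6 + 1, so A = 3.
Conserve atomic number: Z + 2 = 3 + 0, so Z = 1.
A = 3 and Z = 1 is ³₁H — a triton.

triton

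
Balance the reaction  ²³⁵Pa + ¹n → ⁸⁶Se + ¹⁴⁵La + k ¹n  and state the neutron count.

5

Conserve mass number: 236 = 86 + 145 + k, so k = 236 − 231 = 5.
Check atomic number: 91 = 34 + 57 + 0 = 91. ✓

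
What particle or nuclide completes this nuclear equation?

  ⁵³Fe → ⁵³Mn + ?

positron

Conserve mass number: 53 = 53 + A, so A = 0.
Conserve atomic number: 26 = 25 + Z, so Z = 1.
A = 0 and Z = 1 is e⁺ — a positron.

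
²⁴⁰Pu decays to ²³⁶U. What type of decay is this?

alpha decay

ΔA = 236 − 240 = -4; ΔZ = 92 − 94 = -2.
A drops by 4 and Z drops by 2 — the signature of alpha emission.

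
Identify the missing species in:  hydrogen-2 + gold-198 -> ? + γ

Conserve mass number: 2 + 198 = A + 0, so A = 200.
Conserve atomic number: 1 + 79 = Z + 0, so Z = 80.
Z = 80 is mercury, so the species is mercury-200.

Hg-200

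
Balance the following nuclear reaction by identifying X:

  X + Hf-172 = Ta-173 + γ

Conserve mass number: A + 172 = 173 + 0, so A = 1.
Conserve atomic number: Z + 72 = 73 + 0, so Z = 1.
A = 1 and Z = 1 is H-1 — a proton.

proton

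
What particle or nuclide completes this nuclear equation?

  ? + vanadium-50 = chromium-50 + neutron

proton

Conserve mass number: A + 50 = 50 + 1, so A = 1.
Conserve atomic number: Z + 23 = 24 + 0, so Z = 1.
A = 1 and Z = 1 is hydrogen-1 — a proton.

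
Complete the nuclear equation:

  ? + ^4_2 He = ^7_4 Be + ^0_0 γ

He-3

Conserve mass number: A + 4 = 7 + 0, so A = 3.
Conserve atomic number: Z + 2 = 4 + 0, so Z = 2.
Z = 2 is helium, so the species is ^3_2 He.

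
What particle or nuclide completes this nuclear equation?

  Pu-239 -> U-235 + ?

Conserve mass number: 239 = 235 + A, so A = 4.
Conserve atomic number: 94 = 92 + Z, so Z = 2.
A = 4 and Z = 2 is He-4 — an alpha particle.

alpha particle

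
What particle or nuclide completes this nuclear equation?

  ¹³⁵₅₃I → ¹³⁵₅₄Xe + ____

beta-minus particle

Conserve mass number: 135 = 135 + A, so A = 0.
Conserve atomic number: 53 = 54 + Z, so Z = -1.
A = 0 and Z = -1 is ⁰₋₁e — a beta-minus particle.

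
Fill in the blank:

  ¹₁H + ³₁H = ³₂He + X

Conserve mass number: 1 + 3 = 3 + A, so A = 1.
Conserve atomic number: 1 + 1 = 2 + Z, so Z = 0.
A = 1 and Z = 0 is ¹₀n — a neutron.

neutron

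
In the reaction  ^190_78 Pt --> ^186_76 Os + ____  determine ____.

alpha particle

Conserve mass number: 190 = 186 + A, so A = 4.
Conserve atomic number: 78 = 76 + Z, so Z = 2.
A = 4 and Z = 2 is ^4_2 He — an alpha particle.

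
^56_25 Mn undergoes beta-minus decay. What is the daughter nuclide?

Fe-56

Beta-minus decay: mass number changes by +0, atomic number by +1.
A: 56 = 56; Z: 25 + 1 = 26.
Z = 26 is iron, so the daughter is ^56_26 Fe.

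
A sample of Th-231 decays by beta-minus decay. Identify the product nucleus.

Pa-231

Beta-minus decay: mass number changes by +0, atomic number by +1.
A: 231 = 231; Z: 90 + 1 = 91.
Z = 91 is protactinium, so the daughter is Pa-231.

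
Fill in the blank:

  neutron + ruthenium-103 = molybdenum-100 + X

alpha particle

Conserve mass number: 1 + 103 = 100 + A, so A = 4.
Conserve atomic number: 0 + 44 = 42 + Z, so Z = 2.
A = 4 and Z = 2 is helium-4 — an alpha particle.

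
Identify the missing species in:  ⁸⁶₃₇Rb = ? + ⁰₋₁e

Conserve mass number: 86 = A + 0, so A = 86.
Conserve atomic number: 37 = Z − 1, so Z = 38.
Z = 38 is strontium, so the species is ⁸⁶₃₈Sr.

Sr-86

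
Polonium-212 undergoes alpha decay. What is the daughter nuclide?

Alpha decay: mass number changes by -4, atomic number by -2.
A: 212 − 4 = 208; Z: 84 − 2 = 82.
Z = 82 is lead, so the daughter is lead-208.

Pb-208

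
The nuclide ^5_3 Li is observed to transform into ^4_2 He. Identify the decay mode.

proton emission

ΔA = 4 − 5 = -1; ΔZ = 2 − 3 = -1.
A drops by 1 and Z drops by 1 — a proton was emitted.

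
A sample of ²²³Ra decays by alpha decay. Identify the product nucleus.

Alpha decay: mass number changes by -4, atomic number by -2.
A: 223 − 4 = 219; Z: 88 − 2 = 86.
Z = 86 is radon, so the daughter is ²¹⁹Rn.

Rn-219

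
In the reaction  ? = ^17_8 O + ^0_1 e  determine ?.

Conserve mass number: A = 17 + 0, so A = 17.
Conserve atomic number: Z = 8 + 1, so Z = 9.
Z = 9 is fluorine, so the species is ^17_9 F.

F-17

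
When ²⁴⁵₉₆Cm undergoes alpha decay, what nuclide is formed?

Alpha decay: mass number changes by -4, atomic number by -2.
A: 245 − 4 = 241; Z: 96 − 2 = 94.
Z = 94 is plutonium, so the daughter is ²⁴¹₉₄Pu.

Pu-241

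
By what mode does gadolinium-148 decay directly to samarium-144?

ΔA = 144 − 148 = -4; ΔZ = 62 − 64 = -2.
A drops by 4 and Z drops by 2 — the signature of alpha emission.

alpha decay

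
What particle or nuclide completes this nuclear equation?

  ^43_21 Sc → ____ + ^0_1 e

Conserve mass number: 43 = A + 0, so A = 43.
Conserve atomic number: 21 = Z + 1, so Z = 20.
Z = 20 is calcium, so the species is ^43_20 Ca.

Ca-43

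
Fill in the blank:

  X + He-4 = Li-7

triton

Conserve mass number: A + 4 = 7, so A = 3.
Conserve atomic number: Z + 2 = 3, so Z = 1.
A = 3 and Z = 1 is H-3 — a triton.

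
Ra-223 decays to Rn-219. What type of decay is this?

alpha decay

ΔA = 219 − 223 = -4; ΔZ = 86 − 88 = -2.
A drops by 4 and Z drops by 2 — the signature of alpha emission.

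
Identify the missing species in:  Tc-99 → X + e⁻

Conserve mass number: 99 = A + 0, so A = 99.
Conserve atomic number: 43 = Z − 1, so Z = 44.
Z = 44 is ruthenium, so the species is Ru-99.

Ru-99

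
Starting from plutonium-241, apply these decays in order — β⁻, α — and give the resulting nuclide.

Start: (A, Z) = (241, 94).
After β⁻: (241, 95).
After α: (237, 93).
Z = 93 is neptunium.

Np-237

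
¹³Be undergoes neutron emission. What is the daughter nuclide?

Be-12

Neutron emission: mass number changes by -1, atomic number by +0.
A: 13 − 1 = 12; Z: 4 = 4.
Z = 4 is beryllium, so the daughter is ¹²Be.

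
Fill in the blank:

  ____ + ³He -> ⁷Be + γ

alpha particle

Conserve mass number: A + 3 = 7 + 0, so A = 4.
Conserve atomic number: Z + 2 = 4 + 0, so Z = 2.
A = 4 and Z = 2 is ⁴He — an alpha particle.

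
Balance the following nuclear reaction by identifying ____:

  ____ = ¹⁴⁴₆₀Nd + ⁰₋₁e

Pr-144

Conserve mass number: A = 144 + 0, so A = 144.
Conserve atomic number: Z = 60 − 1, so Z = 59.
Z = 59 is praseodymium, so the species is ¹⁴⁴₅₉Pr.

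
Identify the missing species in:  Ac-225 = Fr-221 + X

Conserve mass number: 225 = 221 + A, so A = 4.
Conserve atomic number: 89 = 87 + Z, so Z = 2.
A = 4 and Z = 2 is He-4 — an alpha particle.

alpha particle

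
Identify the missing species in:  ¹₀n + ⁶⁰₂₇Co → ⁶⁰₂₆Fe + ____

Conserve mass number: 1 + 60 = 60 + A, so A = 1.
Conserve atomic number: 0 + 27 = 26 + Z, so Z = 1.
A = 1 and Z = 1 is ¹₁H — a proton.

proton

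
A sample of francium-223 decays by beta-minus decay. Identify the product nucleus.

Beta-minus decay: mass number changes by +0, atomic number by +1.
A: 223 = 223; Z: 87 + 1 = 88.
Z = 88 is radium, so the daughter is radium-223.

Ra-223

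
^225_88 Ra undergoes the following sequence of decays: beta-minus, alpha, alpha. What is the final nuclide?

At-217

Start: (A, Z) = (225, 88).
After β⁻: (225, 89).
After α: (221, 87).
After α: (217, 85).
Z = 85 is astatine.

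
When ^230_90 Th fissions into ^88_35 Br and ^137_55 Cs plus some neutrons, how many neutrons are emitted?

Conserve mass number: 230 = 88 + 137 + k, so k = 230 − 225 = 5.
Check atomic number: 90 = 35 + 55 + 0 = 90. ✓

5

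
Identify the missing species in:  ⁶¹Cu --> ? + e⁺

Ni-61

Conserve mass number: 61 = A + 0, so A = 61.
Conserve atomic number: 29 = Z + 1, so Z = 28.
Z = 28 is nickel, so the species is ⁶¹Ni.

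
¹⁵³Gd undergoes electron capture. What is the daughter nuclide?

Eu-153

Electron capture: mass number changes by +0, atomic number by -1.
A: 153 = 153; Z: 64 − 1 = 63.
Z = 63 is europium, so the daughter is ¹⁵³Eu.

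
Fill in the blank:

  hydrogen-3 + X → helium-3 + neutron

proton

Conserve mass number: 3 + A = 3 + 1, so A = 1.
Conserve atomic number: 1 + Z = 2 + 0, so Z = 1.
A = 1 and Z = 1 is hydrogen-1 — a proton.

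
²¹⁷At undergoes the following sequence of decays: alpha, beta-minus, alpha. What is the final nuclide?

Start: (A, Z) = (217, 85).
After α: (213, 83).
After β⁻: (213, 84).
After α: (209, 82).
Z = 82 is lead.

Pb-209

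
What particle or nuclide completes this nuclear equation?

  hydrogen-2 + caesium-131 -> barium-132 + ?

neutron

Conserve mass number: 2 + 131 = 132 + A, so A = 1.
Conserve atomic number: 1 + 55 = 56 + Z, so Z = 0.
A = 1 and Z = 0 is neutron — a neutron.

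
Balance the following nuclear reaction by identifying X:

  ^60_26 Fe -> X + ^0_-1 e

Co-60

Conserve mass number: 60 = A + 0, so A = 60.
Conserve atomic number: 26 = Z − 1, so Z = 27.
Z = 27 is cobalt, so the species is ^60_27 Co.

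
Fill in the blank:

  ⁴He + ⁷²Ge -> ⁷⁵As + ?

Conserve mass number: 4 + 72 = 75 + A, so A = 1.
Conserve atomic number: 2 + 32 = 33 + Z, so Z = 1.
A = 1 and Z = 1 is ¹H — a proton.

proton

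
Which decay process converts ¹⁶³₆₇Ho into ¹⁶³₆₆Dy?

ΔA = 163 − 163 = 0; ΔZ = 66 − 67 = -1.
A is unchanged and Z drops by 1 — a proton has become a neutron (β⁺ emission or electron capture).

beta-plus decay or electron capture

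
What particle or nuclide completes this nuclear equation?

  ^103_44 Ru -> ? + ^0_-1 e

Conserve mass number: 103 = A + 0, so A = 103.
Conserve atomic number: 44 = Z − 1, so Z = 45.
Z = 45 is rhodium, so the species is ^103_45 Rh.

Rh-103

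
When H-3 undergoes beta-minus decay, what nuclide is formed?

He-3

Beta-minus decay: mass number changes by +0, atomic number by +1.
A: 3 = 3; Z: 1 + 1 = 2.
Z = 2 is helium, so the daughter is He-3.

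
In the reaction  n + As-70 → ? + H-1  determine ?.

Conserve mass number: 1 + 70 = A + 1, so A = 70.
Conserve atomic number: 0 + 33 = Z + 1, so Z = 32.
Z = 32 is germanium, so the species is Ge-70.

Ge-70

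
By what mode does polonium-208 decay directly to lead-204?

ΔA = 204 − 208 = -4; ΔZ = 82 − 84 = -2.
A drops by 4 and Z drops by 2 — the signature of alpha emission.

alpha decay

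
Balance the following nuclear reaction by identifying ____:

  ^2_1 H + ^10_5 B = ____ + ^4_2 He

Be-8

Conserve mass number: 2 + 10 = A + 4, so A = 8.
Conserve atomic number: 1 + 5 = Z + 2, so Z = 4.
Z = 4 is beryllium, so the species is ^8_4 Be.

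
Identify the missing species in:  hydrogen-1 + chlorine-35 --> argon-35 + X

neutron

Conserve mass number: 1 + 35 = 35 + A, so A = 1.
Conserve atomic number: 1 + 17 = 18 + Z, so Z = 0.
A = 1 and Z = 0 is neutron — a neutron.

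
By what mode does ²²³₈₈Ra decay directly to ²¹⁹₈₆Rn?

ΔA = 219 − 223 = -4; ΔZ = 86 − 88 = -2.
A drops by 4 and Z drops by 2 — the signature of alpha emission.

alpha decay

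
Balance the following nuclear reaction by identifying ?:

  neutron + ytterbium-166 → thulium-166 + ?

Conserve mass number: 1 + 166 = 166 + A, so A = 1.
Conserve atomic number: 0 + 70 = 69 + Z, so Z = 1.
A = 1 and Z = 1 is hydrogen-1 — a proton.

proton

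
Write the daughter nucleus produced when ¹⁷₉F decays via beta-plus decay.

Beta-plus decay: mass number changes by +0, atomic number by -1.
A: 17 = 17; Z: 9 − 1 = 8.
Z = 8 is oxygen, so the daughter is ¹⁷₈O.

O-17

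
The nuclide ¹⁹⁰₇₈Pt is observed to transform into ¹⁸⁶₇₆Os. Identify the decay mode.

ΔA = 186 − 190 = -4; ΔZ = 76 − 78 = -2.
A drops by 4 and Z drops by 2 — the signature of alpha emission.

alpha decay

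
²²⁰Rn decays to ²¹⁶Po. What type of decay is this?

ΔA = 216 − 220 = -4; ΔZ = 84 − 86 = -2.
A drops by 4 and Z drops by 2 — the signature of alpha emission.

alpha decay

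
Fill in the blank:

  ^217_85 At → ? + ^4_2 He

Conserve mass number: 217 = A + 4, so A = 213.
Conserve atomic number: 85 = Z + 2, so Z = 83.
Z = 83 is bismuth, so the species is ^213_83 Bi.

Bi-213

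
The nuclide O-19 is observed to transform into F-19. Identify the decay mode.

ΔA = 19 − 19 = 0; ΔZ = 9 − 8 = +1.
A is unchanged and Z rises by 1 — a neutron has become a proton (β⁻ decay).

beta-minus decay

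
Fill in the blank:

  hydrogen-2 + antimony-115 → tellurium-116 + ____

neutron

Conserve mass number: 2 + 115 = 116 + A, so A = 1.
Conserve atomic number: 1 + 51 = 52 + Z, so Z = 0.
A = 1 and Z = 0 is neutron — a neutron.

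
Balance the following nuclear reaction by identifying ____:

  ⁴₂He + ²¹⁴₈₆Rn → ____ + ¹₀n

Ra-217

Conserve mass number: 4 + 214 = A + 1, so A = 217.
Conserve atomic number: 2 + 86 = Z + 0, so Z = 88.
Z = 88 is radium, so the species is ²¹⁷₈₈Ra.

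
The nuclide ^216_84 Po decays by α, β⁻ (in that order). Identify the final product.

Start: (A, Z) = (216, 84).
After α: (212, 82).
After β⁻: (212, 83).
Z = 83 is bismuth.

Bi-212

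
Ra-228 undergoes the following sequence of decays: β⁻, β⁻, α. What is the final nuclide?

Ra-224

Start: (A, Z) = (228, 88).
After β⁻: (228, 89).
After β⁻: (228, 90).
After α: (224, 88).
Z = 88 is radium.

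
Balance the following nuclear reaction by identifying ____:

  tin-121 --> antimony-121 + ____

beta-minus particle

Conserve mass number: 121 = 121 + A, so A = 0.
Conserve atomic number: 50 = 51 + Z, so Z = -1.
A = 0 and Z = -1 is e⁻ — a beta-minus particle.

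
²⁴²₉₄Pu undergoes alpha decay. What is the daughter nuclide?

Alpha decay: mass number changes by -4, atomic number by -2.
A: 242 − 4 = 238; Z: 94 − 2 = 92.
Z = 92 is uranium, so the daughter is ²³⁸₉₂U.

U-238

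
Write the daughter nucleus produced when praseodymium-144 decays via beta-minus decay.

Nd-144

Beta-minus decay: mass number changes by +0, atomic number by +1.
A: 144 = 144; Z: 59 + 1 = 60.
Z = 60 is neodymium, so the daughter is neodymium-144.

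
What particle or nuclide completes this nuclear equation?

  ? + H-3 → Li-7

alpha particle

Conserve mass number: A + 3 = 7, so A = 4.
Conserve atomic number: Z + 1 = 3, so Z = 2.
A = 4 and Z = 2 is He-4 — an alpha particle.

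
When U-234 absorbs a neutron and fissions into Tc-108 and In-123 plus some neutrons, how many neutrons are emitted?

4

Conserve mass number: 235 = 108 + 123 + k, so k = 235 − 231 = 4.
Check atomic number: 92 = 43 + 49 + 0 = 92. ✓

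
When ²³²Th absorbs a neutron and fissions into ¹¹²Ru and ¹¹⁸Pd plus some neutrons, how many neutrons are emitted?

3

Conserve mass number: 233 = 112 + 118 + k, so k = 233 − 230 = 3.
Check atomic number: 90 = 44 + 46 + 0 = 90. ✓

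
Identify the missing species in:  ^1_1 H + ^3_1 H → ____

Conserve mass number: 1 + 3 = A, so A = 4.
Conserve atomic number: 1 + 1 = Z, so Z = 2.
A = 4 and Z = 2 is ^4_2 He — an alpha particle.

He-4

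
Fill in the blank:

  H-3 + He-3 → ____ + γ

Li-6

Conserve mass number: 3 + 3 = A + 0, so A = 6.
Conserve atomic number: 1 + 2 = Z + 0, so Z = 3.
Z = 3 is lithium, so the species is Li-6.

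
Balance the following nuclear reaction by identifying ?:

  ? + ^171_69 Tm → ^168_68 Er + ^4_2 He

Conserve mass number: A + 171 = 168 + 4, so A = 1.
Conserve atomic number: Z + 69 = 68 + 2, so Z = 1.
A = 1 and Z = 1 is ^1_1 H — a proton.

proton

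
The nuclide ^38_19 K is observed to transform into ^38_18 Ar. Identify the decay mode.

beta-plus decay or electron capture

ΔA = 38 − 38 = 0; ΔZ = 18 − 19 = -1.
A is unchanged and Z drops by 1 — a proton has become a neutron (β⁺ emission or electron capture).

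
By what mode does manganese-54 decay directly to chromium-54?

ΔA = 54 − 54 = 0; ΔZ = 24 − 25 = -1.
A is unchanged and Z drops by 1 — a proton has become a neutron (β⁺ emission or electron capture).

beta-plus decay or electron capture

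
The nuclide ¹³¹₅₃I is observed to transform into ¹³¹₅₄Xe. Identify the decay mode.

beta-minus decay

ΔA = 131 − 131 = 0; ΔZ = 54 − 53 = +1.
A is unchanged and Z rises by 1 — a neutron has become a proton (β⁻ decay).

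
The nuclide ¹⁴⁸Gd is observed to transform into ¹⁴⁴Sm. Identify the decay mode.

ΔA = 144 − 148 = -4; ΔZ = 62 − 64 = -2.
A drops by 4 and Z drops by 2 — the signature of alpha emission.

alpha decay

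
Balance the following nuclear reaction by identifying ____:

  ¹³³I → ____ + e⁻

Conserve mass number: 133 = A + 0, so A = 133.
Conserve atomic number: 53 = Z − 1, so Z = 54.
Z = 54 is xenon, so the species is ¹³³Xe.

Xe-133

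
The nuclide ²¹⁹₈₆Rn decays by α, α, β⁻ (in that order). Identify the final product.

Bi-211

Start: (A, Z) = (219, 86).
After α: (215, 84).
After α: (211, 82).
After β⁻: (211, 83).
Z = 83 is bismuth.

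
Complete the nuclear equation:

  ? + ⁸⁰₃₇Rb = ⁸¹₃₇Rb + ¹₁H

deuteron

Conserve mass number: A + 80 = 81 + 1, so A = 2.
Conserve atomic number: Z + 37 = 37 + 1, so Z = 1.
A = 2 and Z = 1 is ²₁H — a deuteron.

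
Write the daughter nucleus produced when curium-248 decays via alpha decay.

Alpha decay: mass number changes by -4, atomic number by -2.
A: 248 − 4 = 244; Z: 96 − 2 = 94.
Z = 94 is plutonium, so the daughter is plutonium-244.

Pu-244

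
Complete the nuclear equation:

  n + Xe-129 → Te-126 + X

alpha particle

Conserve mass number: 1 + 129 = 126 + A, so A = 4.
Conserve atomic number: 0 + 54 = 52 + Z, so Z = 2.
A = 4 and Z = 2 is He-4 — an alpha particle.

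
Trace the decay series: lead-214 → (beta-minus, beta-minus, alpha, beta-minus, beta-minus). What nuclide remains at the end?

Start: (A, Z) = (214, 82).
After β⁻: (214, 83).
After β⁻: (214, 84).
After α: (210, 82).
After β⁻: (210, 83).
After β⁻: (210, 84).
Z = 84 is polonium.

Po-210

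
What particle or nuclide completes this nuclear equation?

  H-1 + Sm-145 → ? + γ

Conserve mass number: 1 + 145 = A + 0, so A = 146.
Conserve atomic number: 1 + 62 = Z + 0, so Z = 63.
Z = 63 is europium, so the species is Eu-146.

Eu-146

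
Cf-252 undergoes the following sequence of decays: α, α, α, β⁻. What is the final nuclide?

Np-240

Start: (A, Z) = (252, 98).
After α: (248, 96).
After α: (244, 94).
After α: (240, 92).
After β⁻: (240, 93).
Z = 93 is neptunium.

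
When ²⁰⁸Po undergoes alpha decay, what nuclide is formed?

Alpha decay: mass number changes by -4, atomic number by -2.
A: 208 − 4 = 204; Z: 84 − 2 = 82.
Z = 82 is lead, so the daughter is ²⁰⁴Pb.

Pb-204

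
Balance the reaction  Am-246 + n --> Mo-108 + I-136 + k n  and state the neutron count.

Conserve mass number: 247 = 108 + 136 + k, so k = 247 − 244 = 3.
Check atomic number: 95 = 42 + 53 + 0 = 95. ✓

3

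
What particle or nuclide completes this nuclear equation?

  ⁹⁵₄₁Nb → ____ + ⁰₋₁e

Mo-95

Conserve mass number: 95 = A + 0, so A = 95.
Conserve atomic number: 41 = Z − 1, so Z = 42.
Z = 42 is molybdenum, so the species is ⁹⁵₄₂Mo.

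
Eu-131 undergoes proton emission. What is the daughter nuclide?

Sm-130

Proton emission: mass number changes by -1, atomic number by -1.
A: 131 − 1 = 130; Z: 63 − 1 = 62.
Z = 62 is samarium, so the daughter is Sm-130.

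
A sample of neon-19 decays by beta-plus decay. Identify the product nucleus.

Beta-plus decay: mass number changes by +0, atomic number by -1.
A: 19 = 19; Z: 10 − 1 = 9.
Z = 9 is fluorine, so the daughter is fluorine-19.

F-19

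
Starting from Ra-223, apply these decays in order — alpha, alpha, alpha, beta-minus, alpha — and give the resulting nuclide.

Start: (A, Z) = (223, 88).
After α: (219, 86).
After α: (215, 84).
After α: (211, 82).
After β⁻: (211, 83).
After α: (207, 81).
Z = 81 is thallium.

Tl-207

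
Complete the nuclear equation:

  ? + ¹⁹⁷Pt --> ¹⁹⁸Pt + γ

Conserve mass number: A + 197 = 198 + 0, so A = 1.
Conserve atomic number: Z + 78 = 78 + 0, so Z = 0.
A = 1 and Z = 0 is ¹n — a neutron.

neutron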